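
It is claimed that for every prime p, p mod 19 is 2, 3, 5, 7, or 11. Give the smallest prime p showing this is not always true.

We need the least prime p for which the claim fails.
p = 2: 2 mod 19 = 2.
p = 3: 3 mod 19 = 3.
p = 5: 5 mod 19 = 5.
p = 7: 7 mod 19 = 7.
p = 11: 11 mod 19 = 11.
p = 13: 13 mod 19 = 13 — not in {2, 3, 5, 7, 11}.
So p = 13 is the smallest counterexample.

p = 13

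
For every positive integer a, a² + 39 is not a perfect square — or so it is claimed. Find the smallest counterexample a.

a = 5

We need the least positive integer a for which a² + 39 is a perfect square.
a = 1: 1² + 39 = 40, not a perfect square.
a = 2: 2² + 39 = 43, not a perfect square.
a = 3: 3² + 39 = 48, not a perfect square.
a = 4: 4² + 39 = 55, not a perfect square.
a = 5: 5² + 39 = 64 = 8², a perfect square.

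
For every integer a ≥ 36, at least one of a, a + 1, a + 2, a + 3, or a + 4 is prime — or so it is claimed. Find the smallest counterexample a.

The first 12 eligible values, up to a = 47, all satisfy the conclusion.
a = 48: 48 = 2 × 24; 49 = 7 × 7; 50 = 2 × 25; 51 = 3 × 17; 52 = 2 × 26 — all composite.
Hence a = 48 is a counterexample.

a = 48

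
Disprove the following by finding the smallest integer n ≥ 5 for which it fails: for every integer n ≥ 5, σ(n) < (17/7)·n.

For n = 5, 6, 7, 8, …, 21, 22, 23 the conclusion holds.
n = 24: σ(24) = 60; 60 ≥ 408/7.
Thus n = 24 disproves the claim, and no smaller n works.

n = 24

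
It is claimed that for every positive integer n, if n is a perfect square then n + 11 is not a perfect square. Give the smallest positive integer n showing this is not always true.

We need the least positive integer n for which n is a perfect square but n + 11 is a perfect square.
n = 1: 1 + 11 = 12, not a perfect square.
n = 4: 4 + 11 = 15, not a perfect square.
n = 9: 9 + 11 = 20, not a perfect square.
n = 16: 16 + 11 = 27, not a perfect square.
n = 25: 25 = 5² and 25 + 11 = 36 = 6².
Thus n = 25 disproves the claim, and no smaller n works.

n = 25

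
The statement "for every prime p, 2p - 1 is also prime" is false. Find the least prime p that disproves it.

p = 5

We need the least prime p for which 2p - 1 is not prime.
p = 2: 2p - 1 = 3, prime.
p = 3: 2p - 1 = 5, prime.
p = 5: 2p - 1 = 9 = 3 × 3, not prime.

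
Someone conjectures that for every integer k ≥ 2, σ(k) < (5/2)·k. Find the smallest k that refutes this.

A counterexample is any integer k ≥ 2 such that the claim fails; we check each in order.
The first 22 eligible values, up to k = 23, all satisfy the conclusion.
k = 24: σ(24) = 60; 60 ≥ 60.

k = 24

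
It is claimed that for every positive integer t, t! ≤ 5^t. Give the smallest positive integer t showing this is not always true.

t = 12

A counterexample is any positive integer t such that t! > 5^t; we check each in order.
For t = 1, 2, 3, 4, …, 9, 10, 11 the conclusion holds.
t = 12: t! = 479001600 and 5^t = 244140625, so 479001600 > 244140625.
Thus t = 12 disproves the claim, and no smaller t works.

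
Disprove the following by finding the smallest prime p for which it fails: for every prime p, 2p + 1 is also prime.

p = 7

p = 2: 2p + 1 = 5, prime.
p = 3: 2p + 1 = 7, prime.
p = 5: 2p + 1 = 11, prime.
p = 7: 2p + 1 = 15 = 3 × 5, not prime.
Thus p = 7 disproves the claim, and no smaller p works.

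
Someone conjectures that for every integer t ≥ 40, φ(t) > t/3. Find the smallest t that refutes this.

For t = 40, 41 the conclusion holds.
t = 42: φ(42) = 12 and 42/3 = 14, so φ(42) ≤ 42/3.
So t = 42 is the smallest counterexample.

t = 42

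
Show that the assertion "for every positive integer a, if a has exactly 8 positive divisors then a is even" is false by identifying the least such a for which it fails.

The first 12 eligible values, up to a = 104, all satisfy the conclusion.
a = 105: divisors of 105: 1, 3, 5, 7, 15, 21, 35, 105; 105 is odd.
So a = 105 is the smallest counterexample.

a = 105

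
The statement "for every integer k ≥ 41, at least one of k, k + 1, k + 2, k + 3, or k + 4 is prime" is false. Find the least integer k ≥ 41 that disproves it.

A counterexample is any integer k ≥ 41 such that k, k + 1, k + 2, k + 3, k + 4 are all composite; we check each in order.
The first 7 eligible values, up to k = 47, all satisfy the conclusion.
k = 48: 48 = 2 × 24; 49 = 7 × 7; 50 = 2 × 25; 51 = 3 × 17; 52 = 2 × 26 — all composite.
Hence k = 48 is a counterexample.

k = 48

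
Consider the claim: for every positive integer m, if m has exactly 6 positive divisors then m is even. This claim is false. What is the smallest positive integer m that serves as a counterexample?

A counterexample is any positive integer m such that m has exactly 6 positive divisors but m is odd; we check each in order.
For m = 12, 18, 20, 28, 32, 44 the conclusion holds.
m = 45: divisors of 45: 1, 3, 5, 9, 15, 45; 45 is odd.

m = 45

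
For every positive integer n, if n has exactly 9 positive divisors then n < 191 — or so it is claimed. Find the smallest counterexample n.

For n = 36, 100 the conclusion holds.
n = 196: τ(196) = 9; 196 ≥ 191.
So n = 196 is the smallest counterexample.

n = 196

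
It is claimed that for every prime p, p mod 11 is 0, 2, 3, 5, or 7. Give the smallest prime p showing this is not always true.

p = 17

Check each prime p in order until the claim fails.
The first 6 eligible values, up to p = 13, all satisfy the conclusion.
p = 17: 17 mod 11 = 6 — not in {0, 2, 3, 5, 7}.
So p = 17 is the smallest counterexample.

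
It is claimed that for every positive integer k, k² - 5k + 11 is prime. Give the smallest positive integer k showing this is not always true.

k = 1: k² - 5k + 11 = 7, prime.
k = 2: k² - 5k + 11 = 5, prime.
k = 3: k² - 5k + 11 = 5, prime.
k = 4: k² - 5k + 11 = 7, prime.
k = 5: k² - 5k + 11 = 11, prime.
k = 6: k² - 5k + 11 = 17, prime.
k = 7: k² - 5k + 11 = 25 = 5 × 5, composite.
Hence k = 7 is a counterexample.

k = 7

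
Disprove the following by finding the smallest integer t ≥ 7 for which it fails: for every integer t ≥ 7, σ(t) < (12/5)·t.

Check each integer t ≥ 7 in order until the claim fails.
The first 17 eligible values, up to t = 23, all satisfy the conclusion.
t = 24: σ(24) = 60; 60 ≥ 288/5.
So t = 24 is the smallest counterexample.

t = 24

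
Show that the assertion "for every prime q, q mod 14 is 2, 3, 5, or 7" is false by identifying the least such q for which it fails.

q = 2: 2 mod 14 = 2.
q = 3: 3 mod 14 = 3.
q = 5: 5 mod 14 = 5.
q = 7: 7 mod 14 = 7.
q = 11: 11 mod 14 = 11 — not in {2, 3, 5, 7}.
Thus q = 11 disproves the claim, and no smaller q works.

q = 11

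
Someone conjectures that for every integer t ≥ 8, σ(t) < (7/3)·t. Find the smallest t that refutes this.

t = 12

Check each integer t ≥ 8 in order until the claim fails.
t = 8: σ(8) = 15; 15 < 56/3.
t = 9: σ(9) = 13; 13 < 21.
t = 10: σ(10) = 18; 18 < 70/3.
t = 11: σ(11) = 12; 12 < 77/3.
t = 12: σ(12) = 28; 28 ≥ 28.
So t = 12 is the smallest counterexample.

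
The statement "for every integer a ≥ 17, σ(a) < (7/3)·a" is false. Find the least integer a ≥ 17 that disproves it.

a = 24

Check each integer a ≥ 17 in order until the claim fails.
For a = 17, 18, 19, 20, 21, 22, 23 the conclusion holds.
a = 24: σ(24) = 60; 60 ≥ 56.
Thus a = 24 disproves the claim, and no smaller a works.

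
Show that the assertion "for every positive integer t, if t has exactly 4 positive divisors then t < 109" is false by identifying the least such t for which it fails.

For t = 6, 8, 10, 14, …, 94, 95, 106 the conclusion holds.
t = 111: τ(111) = 4; 111 ≥ 109.
So t = 111 is the smallest counterexample.

t = 111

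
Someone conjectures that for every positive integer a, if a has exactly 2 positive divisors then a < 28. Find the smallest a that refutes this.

A counterexample is any positive integer a such that a has exactly 2 positive divisors but the claim fails; we check each in order.
The first 9 eligible values, up to a = 23, all satisfy the conclusion.
a = 29: τ(29) = 2; 29 ≥ 28.

a = 29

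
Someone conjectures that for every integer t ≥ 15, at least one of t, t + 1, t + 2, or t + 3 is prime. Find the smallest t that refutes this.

We need the least integer t ≥ 15 for which t, t + 1, t + 2, t + 3 are all composite.
For t = 15, 16, 17, 18, 19, 20, 21, 22, 23 the conclusion holds.
t = 24: 24 = 2 × 12; 25 = 5 × 5; 26 = 2 × 13; 27 = 3 × 9 — all composite.
Hence t = 24 is a counterexample.

t = 24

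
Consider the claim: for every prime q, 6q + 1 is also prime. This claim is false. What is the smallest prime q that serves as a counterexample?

q = 19

We need the least prime q for which 6q + 1 is not prime.
For q = 2, 3, 5, 7, 11, 13, 17 the conclusion holds.
q = 19: 6q + 1 = 115 = 5 × 23, not prime.
So q = 19 is the smallest counterexample.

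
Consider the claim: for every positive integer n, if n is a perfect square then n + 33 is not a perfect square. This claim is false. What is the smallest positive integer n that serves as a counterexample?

n = 16

A counterexample is any positive integer n such that n is a perfect square but n + 33 is a perfect square; we check each in order.
n = 1: 1 + 33 = 34, not a perfect square.
n = 4: 4 + 33 = 37, not a perfect square.
n = 9: 9 + 33 = 42, not a perfect square.
n = 16: 16 = 4² and 16 + 33 = 49 = 7².
Thus n = 16 disproves the claim, and no smaller n works.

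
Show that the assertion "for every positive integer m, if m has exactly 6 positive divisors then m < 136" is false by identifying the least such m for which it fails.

Check each positive integer m in order until m has exactly 6 positive divisors but the claim fails.
The first 19 eligible values, up to m = 124, all satisfy the conclusion.
m = 147: τ(147) = 6; 147 ≥ 136.

m = 147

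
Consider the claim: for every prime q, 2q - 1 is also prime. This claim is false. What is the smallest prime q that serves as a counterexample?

q = 5

A counterexample is any prime q such that 2q - 1 is not prime; we check each in order.
q = 2: 2q - 1 = 3, prime.
q = 3: 2q - 1 = 5, prime.
q = 5: 2q - 1 = 9 = 3 × 3, not prime.
Thus q = 5 disproves the claim, and no smaller q works.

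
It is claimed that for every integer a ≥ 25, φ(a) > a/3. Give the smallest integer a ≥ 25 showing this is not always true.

a = 30

We need the least integer a ≥ 25 for which the claim fails.
The first 5 eligible values, up to a = 29, all satisfy the conclusion.
a = 30: φ(30) = 8 and 30/3 = 10, so φ(30) ≤ 30/3.
Hence a = 30 is a counterexample.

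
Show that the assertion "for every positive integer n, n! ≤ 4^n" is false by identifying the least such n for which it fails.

A counterexample is any positive integer n such that n! > 4^n; we check each in order.
The first 8 eligible values, up to n = 8, all satisfy the conclusion.
n = 9: n! = 362880 and 4^n = 262144, so 362880 > 262144.

n = 9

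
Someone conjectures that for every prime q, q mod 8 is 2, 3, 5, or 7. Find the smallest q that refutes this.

For q = 2, 3, 5, 7, 11, 13 the conclusion holds.
q = 17: 17 mod 8 = 1 — not in {2, 3, 5, 7}.
Thus q = 17 disproves the claim, and no smaller q works.

q = 17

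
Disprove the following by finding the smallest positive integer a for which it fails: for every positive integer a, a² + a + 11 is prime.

A counterexample is any positive integer a such that a² + a + 11 is not prime; we check each in order.
For a = 1, 2, 3, 4, 5, 6, 7, 8, 9 the conclusion holds.
a = 10: a² + a + 11 = 121 = 11 × 11, composite.

a = 10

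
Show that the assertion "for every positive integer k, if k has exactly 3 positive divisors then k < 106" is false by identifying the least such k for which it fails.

We need the least positive integer k for which k has exactly 3 positive divisors but the claim fails.
For k = 4, 9, 25, 49 the conclusion holds.
k = 121: τ(121) = 3; 121 ≥ 106.
Thus k = 121 disproves the claim, and no smaller k works.

k = 121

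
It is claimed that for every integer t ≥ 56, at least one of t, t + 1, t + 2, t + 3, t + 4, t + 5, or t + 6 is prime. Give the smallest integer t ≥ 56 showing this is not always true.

t = 90

A counterexample is any integer t ≥ 56 such that t, t + 1, t + 2, t + 3, t + 4, t + 5, t + 6 are all composite; we check each in order.
The first 34 eligible values, up to t = 89, all satisfy the conclusion.
t = 90: 90 = 2 × 45; 91 = 7 × 13; 92 = 2 × 46; 93 = 3 × 31; 94 = 2 × 47; 95 = 5 × 19; 96 = 2 × 48 — all composite.
Hence t = 90 is a counterexample.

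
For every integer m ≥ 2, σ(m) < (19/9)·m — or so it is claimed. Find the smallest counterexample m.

m = 12

We need the least integer m ≥ 2 for which the claim fails.
The first 10 eligible values, up to m = 11, all satisfy the conclusion.
m = 12: σ(12) = 28; 28 ≥ 76/3.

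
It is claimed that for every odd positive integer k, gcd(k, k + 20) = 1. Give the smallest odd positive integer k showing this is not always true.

k = 5

Check each odd positive integer k in order until gcd(k, k + 20) > 1.
k = 1: gcd(1, 21) = 1.
k = 3: gcd(3, 23) = 1.
k = 5: gcd(5, 25) = 5.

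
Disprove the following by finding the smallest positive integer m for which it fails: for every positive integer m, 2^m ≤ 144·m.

Check each positive integer m in order until 2^m > 144·m.
For m = 1, 2, 3, 4, 5, 6, 7, 8, 9, 10 the conclusion holds.
m = 11: 2^m = 2048 and 144·m = 1584, so 2048 > 1584.

m = 11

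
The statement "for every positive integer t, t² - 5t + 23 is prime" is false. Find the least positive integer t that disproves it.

A counterexample is any positive integer t such that t² - 5t + 23 is not prime; we check each in order.
For t = 1, 2, 3, 4, …, 16, 17, 18 the conclusion holds.
t = 19: t² - 5t + 23 = 289 = 17 × 17, composite.
Thus t = 19 disproves the claim, and no smaller t works.

t = 19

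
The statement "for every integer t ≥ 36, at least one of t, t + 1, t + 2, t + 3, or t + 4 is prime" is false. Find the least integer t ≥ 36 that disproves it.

Check each integer t ≥ 36 in order until t, t + 1, t + 2, t + 3, t + 4 are all composite.
The first 12 eligible values, up to t = 47, all satisfy the conclusion.
t = 48: 48 = 2 × 24; 49 = 7 × 7; 50 = 2 × 25; 51 = 3 × 17; 52 = 2 × 26 — all composite.
Thus t = 48 disproves the claim, and no smaller t works.

t = 48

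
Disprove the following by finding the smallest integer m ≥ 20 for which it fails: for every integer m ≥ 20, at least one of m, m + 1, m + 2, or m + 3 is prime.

Check each integer m ≥ 20 in order until m, m + 1, m + 2, m + 3 are all composite.
The first 4 eligible values, up to m = 23, all satisfy the conclusion.
m = 24: 24 = 2 × 12; 25 = 5 × 5; 26 = 2 × 13; 27 = 3 × 9 — all composite.

m = 24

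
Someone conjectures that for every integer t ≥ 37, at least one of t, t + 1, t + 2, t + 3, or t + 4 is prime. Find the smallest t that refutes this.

For t = 37, 38, 39, 40, …, 45, 46, 47 the conclusion holds.
t = 48: 48 = 2 × 24; 49 = 7 × 7; 50 = 2 × 25; 51 = 3 × 17; 52 = 2 × 26 — all composite.
Hence t = 48 is a counterexample.

t = 48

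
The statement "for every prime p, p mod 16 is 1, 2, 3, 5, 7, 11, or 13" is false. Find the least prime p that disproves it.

p = 31

We need the least prime p for which the claim fails.
The first 10 eligible values, up to p = 29, all satisfy the conclusion.
p = 31: 31 mod 16 = 15 — not in {1, 2, 3, 5, 7, 11, 13}.
Thus p = 31 disproves the claim, and no smaller p works.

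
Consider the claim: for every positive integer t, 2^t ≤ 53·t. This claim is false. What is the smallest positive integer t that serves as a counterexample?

For t = 1, 2, 3, 4, 5, 6, 7, 8 the conclusion holds.
t = 9: 2^t = 512 and 53·t = 477, so 512 > 477.

t = 9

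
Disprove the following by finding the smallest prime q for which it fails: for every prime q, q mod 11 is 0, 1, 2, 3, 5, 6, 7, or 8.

The first 10 eligible values, up to q = 29, all satisfy the conclusion.
q = 31: 31 mod 11 = 9 — not in {0, 1, 2, 3, 5, 6, 7, 8}.
Thus q = 31 disproves the claim, and no smaller q works.

q = 31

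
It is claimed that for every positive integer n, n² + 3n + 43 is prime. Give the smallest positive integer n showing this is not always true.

For n = 1, 2, 3, 4, …, 36, 37, 38 the conclusion holds.
n = 39: n² + 3n + 43 = 1681 = 41 × 41, composite.
Hence n = 39 is a counterexample.

n = 39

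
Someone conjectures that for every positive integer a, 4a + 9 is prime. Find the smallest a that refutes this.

a = 3

Check each positive integer a in order until 4a + 9 is not prime.
a = 1: 4a + 9 = 13, prime.
a = 2: 4a + 9 = 17, prime.
a = 3: 4a + 9 = 21 = 3 × 7, composite.
Thus a = 3 disproves the claim, and no smaller a works.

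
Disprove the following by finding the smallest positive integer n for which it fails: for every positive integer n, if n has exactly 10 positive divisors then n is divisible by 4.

n = 162

We need the least positive integer n for which n has exactly 10 positive divisors but n is not divisible by 4.
n = 48: τ(48) = 10; 48 mod 4 = 0.
n = 80: τ(80) = 10; 80 mod 4 = 0.
n = 112: τ(112) = 10; 112 mod 4 = 0.
n = 162: τ(162) = 10; 162 mod 4 = 2.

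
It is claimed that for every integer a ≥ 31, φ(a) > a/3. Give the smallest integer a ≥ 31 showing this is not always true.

a = 36

A counterexample is any integer a ≥ 31 such that the claim fails; we check each in order.
The first 5 eligible values, up to a = 35, all satisfy the conclusion.
a = 36: φ(36) = 12 and 36/3 = 12, so φ(36) ≤ 36/3.
So a = 36 is the smallest counterexample.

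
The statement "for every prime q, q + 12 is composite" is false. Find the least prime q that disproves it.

Check each prime q in order until q + 12 is prime.
For q = 2, 3 the conclusion holds.
q = 5: q + 12 = 17, prime — not composite.
Hence q = 5 is a counterexample.

q = 5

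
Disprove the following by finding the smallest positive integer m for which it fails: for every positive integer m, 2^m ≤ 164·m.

For m = 1, 2, 3, 4, 5, 6, 7, 8, 9, 10 the conclusion holds.
m = 11: 2^m = 2048 and 164·m = 1804, so 2048 > 1804.
So m = 11 is the smallest counterexample.

m = 11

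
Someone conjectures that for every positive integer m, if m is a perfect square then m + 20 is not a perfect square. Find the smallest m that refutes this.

m = 16

Check each positive integer m in order until m is a perfect square but m + 20 is a perfect square.
For m = 1, 4, 9 the conclusion holds.
m = 16: 16 = 4² and 16 + 20 = 36 = 6².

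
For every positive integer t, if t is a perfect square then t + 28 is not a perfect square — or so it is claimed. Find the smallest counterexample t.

t = 36

The first 5 eligible values, up to t = 25, all satisfy the conclusion.
t = 36: 36 = 6² and 36 + 28 = 64 = 8².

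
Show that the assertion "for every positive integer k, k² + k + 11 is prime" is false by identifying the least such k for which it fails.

For k = 1, 2, 3, 4, 5, 6, 7, 8, 9 the conclusion holds.
k = 10: k² + k + 11 = 121 = 11 × 11, composite.
Hence k = 10 is a counterexample.

k = 10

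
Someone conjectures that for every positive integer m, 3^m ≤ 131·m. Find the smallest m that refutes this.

We need the least positive integer m for which 3^m > 131·m.
The first 6 eligible values, up to m = 6, all satisfy the conclusion.
m = 7: 3^m = 2187 and 131·m = 917, so 2187 > 917.

m = 7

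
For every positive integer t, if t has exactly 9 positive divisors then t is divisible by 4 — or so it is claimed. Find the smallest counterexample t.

t = 225

A counterexample is any positive integer t such that t has exactly 9 positive divisors but t is not divisible by 4; we check each in order.
t = 36: τ(36) = 9; 36 mod 4 = 0.
t = 100: τ(100) = 9; 100 mod 4 = 0.
t = 196: τ(196) = 9; 196 mod 4 = 0.
t = 225: τ(225) = 9; 225 mod 4 = 1.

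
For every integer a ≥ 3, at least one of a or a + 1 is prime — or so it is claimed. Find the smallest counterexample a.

a = 3: 3 is prime.
a = 4: 5 is prime.
a = 5: 5 is prime.
a = 6: 7 is prime.
a = 7: 7 is prime.
a = 8: 8 = 2 × 4; 9 = 3 × 3 — both composite.
Hence a = 8 is a counterexample.

a = 8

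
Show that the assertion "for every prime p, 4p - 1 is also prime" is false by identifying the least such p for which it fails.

p = 7

p = 2: 4p - 1 = 7, prime.
p = 3: 4p - 1 = 11, prime.
p = 5: 4p - 1 = 19, prime.
p = 7: 4p - 1 = 27 = 3 × 9, not prime.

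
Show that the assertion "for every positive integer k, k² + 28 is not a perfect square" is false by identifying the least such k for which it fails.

Check each positive integer k in order until k² + 28 is a perfect square.
The first 5 eligible values, up to k = 5, all satisfy the conclusion.
k = 6: 6² + 28 = 64 = 8², a perfect square.
Thus k = 6 disproves the claim, and no smaller k works.

k = 6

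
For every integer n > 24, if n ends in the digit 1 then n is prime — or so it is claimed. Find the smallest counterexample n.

For n = 31, 41 the conclusion holds.
n = 51: 51 ends in 1; 51 = 3 × 17, composite.

n = 51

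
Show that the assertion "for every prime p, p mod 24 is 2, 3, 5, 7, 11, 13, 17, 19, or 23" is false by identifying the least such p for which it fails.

A counterexample is any prime p such that the claim fails; we check each in order.
For p = 2, 3, 5, 7, …, 61, 67, 71 the conclusion holds.
p = 73: 73 mod 24 = 1 — not in {2, 3, 5, 7, 11, 13, 17, 19, 23}.

p = 73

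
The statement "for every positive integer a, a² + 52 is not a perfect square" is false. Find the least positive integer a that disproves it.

a = 12

Check each positive integer a in order until a² + 52 is a perfect square.
For a = 1, 2, 3, 4, …, 9, 10, 11 the conclusion holds.
a = 12: 12² + 52 = 196 = 14², a perfect square.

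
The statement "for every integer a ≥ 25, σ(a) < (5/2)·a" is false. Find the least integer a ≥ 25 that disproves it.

a = 36

Check each integer a ≥ 25 in order until the claim fails.
For a = 25, 26, 27, 28, …, 33, 34, 35 the conclusion holds.
a = 36: σ(36) = 91; 91 ≥ 90.
Thus a = 36 disproves the claim, and no smaller a works.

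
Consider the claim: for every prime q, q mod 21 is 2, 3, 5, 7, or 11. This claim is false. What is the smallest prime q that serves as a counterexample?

q = 13

A counterexample is any prime q such that the claim fails; we check each in order.
The first 5 eligible values, up to q = 11, all satisfy the conclusion.
q = 13: 13 mod 21 = 13 — not in {2, 3, 5, 7, 11}.
Thus q = 13 disproves the claim, and no smaller q works.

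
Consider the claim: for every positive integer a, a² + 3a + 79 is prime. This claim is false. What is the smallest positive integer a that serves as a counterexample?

a = 5

The first 4 eligible values, up to a = 4, all satisfy the conclusion.
a = 5: a² + 3a + 79 = 119 = 7 × 17, composite.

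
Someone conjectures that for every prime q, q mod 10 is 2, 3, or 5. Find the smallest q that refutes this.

q = 7

q = 2: 2 mod 10 = 2.
q = 3: 3 mod 10 = 3.
q = 5: 5 mod 10 = 5.
q = 7: 7 mod 10 = 7 — not in {2, 3, 5}.
Hence q = 7 is a counterexample.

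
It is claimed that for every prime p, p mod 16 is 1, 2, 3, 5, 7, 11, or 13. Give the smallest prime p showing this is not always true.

p = 31

A counterexample is any prime p such that the claim fails; we check each in order.
For p = 2, 3, 5, 7, 11, 13, 17, 19, 23, 29 the conclusion holds.
p = 31: 31 mod 16 = 15 — not in {1, 2, 3, 5, 7, 11, 13}.
Thus p = 31 disproves the claim, and no smaller p works.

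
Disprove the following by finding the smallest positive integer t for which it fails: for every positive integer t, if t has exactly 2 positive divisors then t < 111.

t = 113

We need the least positive integer t for which t has exactly 2 positive divisors but the claim fails.
For t = 2, 3, 5, 7, …, 103, 107, 109 the conclusion holds.
t = 113: τ(113) = 2; 113 ≥ 111.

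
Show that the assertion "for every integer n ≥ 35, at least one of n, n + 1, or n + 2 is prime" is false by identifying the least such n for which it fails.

n = 38

Check each integer n ≥ 35 in order until n, n + 1, n + 2 are all composite.
n = 35: 37 is prime.
n = 36: 37 is prime.
n = 37: 37 is prime.
n = 38: 38 = 2 × 19; 39 = 3 × 13; 40 = 2 × 20 — all composite.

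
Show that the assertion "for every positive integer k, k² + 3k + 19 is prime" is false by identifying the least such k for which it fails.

For k = 1, 2, 3, 4, …, 12, 13, 14 the conclusion holds.
k = 15: k² + 3k + 19 = 289 = 17 × 17, composite.
So k = 15 is the smallest counterexample.

k = 15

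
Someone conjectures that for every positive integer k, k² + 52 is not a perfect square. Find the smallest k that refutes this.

k = 12

We need the least positive integer k for which k² + 52 is a perfect square.
For k = 1, 2, 3, 4, …, 9, 10, 11 the conclusion holds.
k = 12: 12² + 52 = 196 = 14², a perfect square.
Hence k = 12 is a counterexample.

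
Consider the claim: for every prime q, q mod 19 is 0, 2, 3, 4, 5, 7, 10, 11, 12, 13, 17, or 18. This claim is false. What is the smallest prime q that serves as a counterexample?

q = 47

We need the least prime q for which the claim fails.
For q = 2, 3, 5, 7, …, 37, 41, 43 the conclusion holds.
q = 47: 47 mod 19 = 9 — not in {0, 2, 3, 4, 5, 7, 10, 11, 12, 13, 17, 18}.
So q = 47 is the smallest counterexample.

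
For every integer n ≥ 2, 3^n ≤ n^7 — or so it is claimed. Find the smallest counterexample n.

n = 19

The first 17 eligible values, up to n = 18, all satisfy the conclusion.
n = 19: 3^n = 1162261467 and n^7 = 893871739, so 1162261467 > 893871739.
So n = 19 is the smallest counterexample.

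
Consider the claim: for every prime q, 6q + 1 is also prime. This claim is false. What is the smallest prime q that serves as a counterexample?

Check each prime q in order until 6q + 1 is not prime.
For q = 2, 3, 5, 7, 11, 13, 17 the conclusion holds.
q = 19: 6q + 1 = 115 = 5 × 23, not prime.
Hence q = 19 is a counterexample.

q = 19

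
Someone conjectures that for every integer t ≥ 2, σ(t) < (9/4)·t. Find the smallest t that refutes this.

t = 12

Check each integer t ≥ 2 in order until the claim fails.
For t = 2, 3, 4, 5, 6, 7, 8, 9, 10, 11 the conclusion holds.
t = 12: σ(12) = 28; 28 ≥ 27.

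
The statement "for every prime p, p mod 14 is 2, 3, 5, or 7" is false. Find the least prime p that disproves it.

p = 11

The first 4 eligible values, up to p = 7, all satisfy the conclusion.
p = 11: 11 mod 14 = 11 — not in {2, 3, 5, 7}.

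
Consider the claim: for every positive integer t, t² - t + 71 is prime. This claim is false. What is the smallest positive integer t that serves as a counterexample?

t = 3

A counterexample is any positive integer t such that t² - t + 71 is not prime; we check each in order.
t = 1: t² - t + 71 = 71, prime.
t = 2: t² - t + 71 = 73, prime.
t = 3: t² - t + 71 = 77 = 7 × 11, composite.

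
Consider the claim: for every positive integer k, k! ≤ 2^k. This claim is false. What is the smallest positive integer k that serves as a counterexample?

A counterexample is any positive integer k such that k! > 2^k; we check each in order.
k = 1: k! = 1 and 2^k = 2, so 1 ≤ 2.
k = 2: k! = 2 and 2^k = 4, so 2 ≤ 4.
k = 3: k! = 6 and 2^k = 8, so 6 ≤ 8.
k = 4: k! = 24 and 2^k = 16, so 24 > 16.
Thus k = 4 disproves the claim, and no smaller k works.

k = 4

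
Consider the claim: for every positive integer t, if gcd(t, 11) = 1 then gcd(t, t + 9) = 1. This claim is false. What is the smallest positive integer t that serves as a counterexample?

t = 3

We need the least positive integer t for which gcd(t, 11) = 1 but gcd(t, t + 9) > 1.
t = 1: gcd(1, 10) = 1.
t = 2: gcd(2, 11) = 1.
t = 3: gcd(3, 12) = 3.
Hence t = 3 is a counterexample.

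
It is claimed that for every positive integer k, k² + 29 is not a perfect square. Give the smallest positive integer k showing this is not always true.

k = 14

The first 13 eligible values, up to k = 13, all satisfy the conclusion.
k = 14: 14² + 29 = 225 = 15², a perfect square.
Hence k = 14 is a counterexample.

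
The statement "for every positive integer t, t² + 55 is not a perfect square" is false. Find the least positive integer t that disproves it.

t = 3

A counterexample is any positive integer t such that t² + 55 is a perfect square; we check each in order.
t = 1: 1² + 55 = 56, not a perfect square.
t = 2: 2² + 55 = 59, not a perfect square.
t = 3: 3² + 55 = 64 = 8², a perfect square.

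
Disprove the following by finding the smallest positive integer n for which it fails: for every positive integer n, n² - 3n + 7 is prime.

n = 6

Check each positive integer n in order until n² - 3n + 7 is not prime.
The first 5 eligible values, up to n = 5, all satisfy the conclusion.
n = 6: n² - 3n + 7 = 25 = 5 × 5, composite.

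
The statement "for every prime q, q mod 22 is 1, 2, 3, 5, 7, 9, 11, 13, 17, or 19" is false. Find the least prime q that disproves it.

A counterexample is any prime q such that the claim fails; we check each in order.
For q = 2, 3, 5, 7, …, 23, 29, 31 the conclusion holds.
q = 37: 37 mod 22 = 15 — not in {1, 2, 3, 5, 7, 9, 11, 13, 17, 19}.
So q = 37 is the smallest counterexample.

q = 37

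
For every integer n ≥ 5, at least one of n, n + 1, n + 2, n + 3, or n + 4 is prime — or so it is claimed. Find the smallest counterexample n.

We need the least integer n ≥ 5 for which n, n + 1, n + 2, n + 3, n + 4 are all composite.
The first 19 eligible values, up to n = 23, all satisfy the conclusion.
n = 24: 24 = 2 × 12; 25 = 5 × 5; 26 = 2 × 13; 27 = 3 × 9; 28 = 2 × 14 — all composite.
Hence n = 24 is a counterexample.

n = 24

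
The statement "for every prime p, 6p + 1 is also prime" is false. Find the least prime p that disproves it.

p = 19

Check each prime p in order until 6p + 1 is not prime.
p = 2: 6p + 1 = 13, prime.
p = 3: 6p + 1 = 19, prime.
p = 5: 6p + 1 = 31, prime.
p = 7: 6p + 1 = 43, prime.
p = 11: 6p + 1 = 67, prime.
p = 13: 6p + 1 = 79, prime.
p = 17: 6p + 1 = 103, prime.
p = 19: 6p + 1 = 115 = 5 × 23, not prime.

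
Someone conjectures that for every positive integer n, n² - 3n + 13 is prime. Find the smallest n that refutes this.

Check each positive integer n in order until n² - 3n + 13 is not prime.
For n = 1, 2, 3, 4, …, 9, 10, 11 the conclusion holds.
n = 12: n² - 3n + 13 = 121 = 11 × 11, composite.
Hence n = 12 is a counterexample.

n = 12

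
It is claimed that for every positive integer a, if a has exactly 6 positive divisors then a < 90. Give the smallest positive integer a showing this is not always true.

Check each positive integer a in order until a has exactly 6 positive divisors but the claim fails.
For a = 12, 18, 20, 28, …, 68, 75, 76 the conclusion holds.
a = 92: τ(92) = 6; 92 ≥ 90.
Thus a = 92 disproves the claim, and no smaller a works.

a = 92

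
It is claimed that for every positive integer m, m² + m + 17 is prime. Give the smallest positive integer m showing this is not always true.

We need the least positive integer m for which m² + m + 17 is not prime.
For m = 1, 2, 3, 4, …, 13, 14, 15 the conclusion holds.
m = 16: m² + m + 17 = 289 = 17 × 17, composite.

m = 16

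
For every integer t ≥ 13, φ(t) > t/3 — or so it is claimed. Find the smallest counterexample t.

We need the least integer t ≥ 13 for which the claim fails.
t = 13: φ(13) = 12 and 13/3 = 13/3, so φ(13) > 13/3.
t = 14: φ(14) = 6 and 14/3 = 14/3, so φ(14) > 14/3.
t = 15: φ(15) = 8 and 15/3 = 5, so φ(15) > 15/3.
t = 16: φ(16) = 8 and 16/3 = 16/3, so φ(16) > 16/3.
t = 17: φ(17) = 16 and 17/3 = 17/3, so φ(17) > 17/3.
t = 18: φ(18) = 6 and 18/3 = 6, so φ(18) ≤ 18/3.

t = 18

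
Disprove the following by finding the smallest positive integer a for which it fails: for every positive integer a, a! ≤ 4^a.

a = 1: a! = 1 and 4^a = 4, so 1 ≤ 4.
a = 2: a! = 2 and 4^a = 16, so 2 ≤ 16.
a = 3: a! = 6 and 4^a = 64, so 6 ≤ 64.
a = 4: a! = 24 and 4^a = 256, so 24 ≤ 256.
a = 5: a! = 120 and 4^a = 1024, so 120 ≤ 1024.
a = 6: a! = 720 and 4^a = 4096, so 720 ≤ 4096.
a = 7: a! = 5040 and 4^a = 16384, so 5040 ≤ 16384.
a = 8: a! = 40320 and 4^a = 65536, so 40320 ≤ 65536.
a = 9: a! = 362880 and 4^a = 262144, so 362880 > 262144.
Hence a = 9 is a counterexample.

a = 9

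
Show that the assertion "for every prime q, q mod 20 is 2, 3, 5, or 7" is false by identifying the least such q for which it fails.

We need the least prime q for which the claim fails.
For q = 2, 3, 5, 7 the conclusion holds.
q = 11: 11 mod 20 = 11 — not in {2, 3, 5, 7}.

q = 11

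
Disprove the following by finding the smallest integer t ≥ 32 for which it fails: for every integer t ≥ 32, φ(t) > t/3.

t = 36

Check each integer t ≥ 32 in order until the claim fails.
The first 4 eligible values, up to t = 35, all satisfy the conclusion.
t = 36: φ(36) = 12 and 36/3 = 12, so φ(36) ≤ 36/3.
Hence t = 36 is a counterexample.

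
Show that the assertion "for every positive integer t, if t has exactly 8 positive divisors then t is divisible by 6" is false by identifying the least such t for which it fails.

t = 24: τ(24) = 8; 24 mod 6 = 0.
t = 30: τ(30) = 8; 30 mod 6 = 0.
t = 40: τ(40) = 8; 40 mod 6 = 4.

t = 40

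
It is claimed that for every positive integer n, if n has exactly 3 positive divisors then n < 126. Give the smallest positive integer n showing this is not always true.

Check each positive integer n in order until n has exactly 3 positive divisors but the claim fails.
For n = 4, 9, 25, 49, 121 the conclusion holds.
n = 169: τ(169) = 3; 169 ≥ 126.
Thus n = 169 disproves the claim, and no smaller n works.

n = 169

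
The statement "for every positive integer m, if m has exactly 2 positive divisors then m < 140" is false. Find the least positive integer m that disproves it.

m = 149

For m = 2, 3, 5, 7, …, 131, 137, 139 the conclusion holds.
m = 149: τ(149) = 2; 149 ≥ 140.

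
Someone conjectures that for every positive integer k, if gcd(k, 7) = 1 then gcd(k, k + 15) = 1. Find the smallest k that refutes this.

k = 3

We need the least positive integer k for which gcd(k, 7) = 1 but gcd(k, k + 15) > 1.
k = 1: gcd(1, 16) = 1.
k = 2: gcd(2, 17) = 1.
k = 3: gcd(3, 18) = 3.
Thus k = 3 disproves the claim, and no smaller k works.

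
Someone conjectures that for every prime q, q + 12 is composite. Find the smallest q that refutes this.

For q = 2, 3 the conclusion holds.
q = 5: q + 12 = 17, prime — not composite.
Thus q = 5 disproves the claim, and no smaller q works.

q = 5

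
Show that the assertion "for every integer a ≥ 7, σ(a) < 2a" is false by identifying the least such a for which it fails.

a = 12

A counterexample is any integer a ≥ 7 such that the claim fails; we check each in order.
The first 5 eligible values, up to a = 11, all satisfy the conclusion.
a = 12: σ(12) = 28; 28 ≥ 24.
Hence a = 12 is a counterexample.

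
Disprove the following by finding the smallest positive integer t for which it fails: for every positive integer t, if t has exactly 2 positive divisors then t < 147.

t = 149

Check each positive integer t in order until t has exactly 2 positive divisors but the claim fails.
The first 34 eligible values, up to t = 139, all satisfy the conclusion.
t = 149: τ(149) = 2; 149 ≥ 147.
Thus t = 149 disproves the claim, and no smaller t works.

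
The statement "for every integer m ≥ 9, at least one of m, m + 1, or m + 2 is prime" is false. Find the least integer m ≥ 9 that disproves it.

We need the least integer m ≥ 9 for which m, m + 1, m + 2 are all composite.
m = 9: 11 is prime.
m = 10: 11 is prime.
m = 11: 11 is prime.
m = 12: 13 is prime.
m = 13: 13 is prime.
m = 14: 14 = 2 × 7; 15 = 3 × 5; 16 = 2 × 8 — all composite.
So m = 14 is the smallest counterexample.

m = 14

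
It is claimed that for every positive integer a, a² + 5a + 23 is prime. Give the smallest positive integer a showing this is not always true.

a = 14

Check each positive integer a in order until a² + 5a + 23 is not prime.
For a = 1, 2, 3, 4, …, 11, 12, 13 the conclusion holds.
a = 14: a² + 5a + 23 = 289 = 17 × 17, composite.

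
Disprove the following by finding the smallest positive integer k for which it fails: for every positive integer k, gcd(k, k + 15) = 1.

Check each positive integer k in order until gcd(k, k + 15) > 1.
For k = 1, 2 the conclusion holds.
k = 3: gcd(3, 18) = 3.

k = 3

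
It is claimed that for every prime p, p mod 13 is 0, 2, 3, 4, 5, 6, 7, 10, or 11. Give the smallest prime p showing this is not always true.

A counterexample is any prime p such that the claim fails; we check each in order.
For p = 2, 3, 5, 7, …, 37, 41, 43 the conclusion holds.
p = 47: 47 mod 13 = 8 — not in {0, 2, 3, 4, 5, 6, 7, 10, 11}.

p = 47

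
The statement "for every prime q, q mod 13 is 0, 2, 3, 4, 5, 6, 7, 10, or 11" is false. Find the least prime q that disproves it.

We need the least prime q for which the claim fails.
For q = 2, 3, 5, 7, …, 37, 41, 43 the conclusion holds.
q = 47: 47 mod 13 = 8 — not in {0, 2, 3, 4, 5, 6, 7, 10, 11}.
Thus q = 47 disproves the claim, and no smaller q works.

q = 47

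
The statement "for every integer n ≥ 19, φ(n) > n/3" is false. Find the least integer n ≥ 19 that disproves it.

n = 24

We need the least integer n ≥ 19 for which the claim fails.
The first 5 eligible values, up to n = 23, all satisfy the conclusion.
n = 24: φ(24) = 8 and 24/3 = 8, so φ(24) ≤ 24/3.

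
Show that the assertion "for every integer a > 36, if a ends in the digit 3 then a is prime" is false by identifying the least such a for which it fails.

We need the least integer a > 36 for which a ends in the digit 3 but a is not prime.
a = 43: 43 ends in 3 and is prime.
a = 53: 53 ends in 3 and is prime.
a = 63: 63 ends in 3; 63 = 3 × 21, composite.
Hence a = 63 is a counterexample.

a = 63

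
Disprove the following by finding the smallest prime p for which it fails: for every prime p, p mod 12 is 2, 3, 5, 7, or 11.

p = 13

Check each prime p in order until the claim fails.
p = 2: 2 mod 12 = 2.
p = 3: 3 mod 12 = 3.
p = 5: 5 mod 12 = 5.
p = 7: 7 mod 12 = 7.
p = 11: 11 mod 12 = 11.
p = 13: 13 mod 12 = 1 — not in {2, 3, 5, 7, 11}.
So p = 13 is the smallest counterexample.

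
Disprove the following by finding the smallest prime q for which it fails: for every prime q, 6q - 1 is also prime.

Check each prime q in order until 6q - 1 is not prime.
q = 2: 6q - 1 = 11, prime.
q = 3: 6q - 1 = 17, prime.
q = 5: 6q - 1 = 29, prime.
q = 7: 6q - 1 = 41, prime.
q = 11: 6q - 1 = 65 = 5 × 13, not prime.
So q = 11 is the smallest counterexample.

q = 11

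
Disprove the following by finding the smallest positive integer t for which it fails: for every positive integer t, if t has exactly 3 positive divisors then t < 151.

t = 169

A counterexample is any positive integer t such that t has exactly 3 positive divisors but the claim fails; we check each in order.
The first 5 eligible values, up to t = 121, all satisfy the conclusion.
t = 169: τ(169) = 3; 169 ≥ 151.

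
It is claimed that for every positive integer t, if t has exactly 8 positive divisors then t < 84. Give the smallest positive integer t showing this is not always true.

t = 88

For t = 24, 30, 40, 42, 54, 56, 66, 70, 78 the conclusion holds.
t = 88: τ(88) = 8; 88 ≥ 84.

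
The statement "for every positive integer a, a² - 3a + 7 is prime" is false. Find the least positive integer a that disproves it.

We need the least positive integer a for which a² - 3a + 7 is not prime.
The first 5 eligible values, up to a = 5, all satisfy the conclusion.
a = 6: a² - 3a + 7 = 25 = 5 × 5, composite.

a = 6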